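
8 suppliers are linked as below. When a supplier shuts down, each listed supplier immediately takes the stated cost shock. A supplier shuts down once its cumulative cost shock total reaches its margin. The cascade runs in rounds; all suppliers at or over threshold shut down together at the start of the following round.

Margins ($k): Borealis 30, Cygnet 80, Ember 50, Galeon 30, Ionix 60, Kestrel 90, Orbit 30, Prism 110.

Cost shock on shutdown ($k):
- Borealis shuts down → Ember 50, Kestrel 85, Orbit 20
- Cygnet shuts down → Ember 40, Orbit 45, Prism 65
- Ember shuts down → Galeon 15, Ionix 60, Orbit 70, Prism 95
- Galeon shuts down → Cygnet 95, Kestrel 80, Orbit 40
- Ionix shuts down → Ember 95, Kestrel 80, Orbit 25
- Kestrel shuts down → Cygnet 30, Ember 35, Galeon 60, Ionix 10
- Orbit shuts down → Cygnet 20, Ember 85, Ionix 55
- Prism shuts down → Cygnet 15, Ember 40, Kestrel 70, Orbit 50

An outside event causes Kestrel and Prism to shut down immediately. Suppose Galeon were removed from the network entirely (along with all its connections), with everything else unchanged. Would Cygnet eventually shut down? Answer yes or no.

With Galeon removed:
Round 1 — Kestrel, Prism shut down (initial).
  Cygnet: +30+15 → 45 < 80
  Ember: +35+40 → 75 ≥ 50
  Ionix: +10 → 10 < 60
  Orbit: +50 → 50 ≥ 30
Round 2 — Ember, Orbit shut down.
  Cygnet: +20 → 65 < 80
  Ionix: +60+55 → 125 ≥ 60
Round 3 — Ionix shuts down.
No further shutdowns.

no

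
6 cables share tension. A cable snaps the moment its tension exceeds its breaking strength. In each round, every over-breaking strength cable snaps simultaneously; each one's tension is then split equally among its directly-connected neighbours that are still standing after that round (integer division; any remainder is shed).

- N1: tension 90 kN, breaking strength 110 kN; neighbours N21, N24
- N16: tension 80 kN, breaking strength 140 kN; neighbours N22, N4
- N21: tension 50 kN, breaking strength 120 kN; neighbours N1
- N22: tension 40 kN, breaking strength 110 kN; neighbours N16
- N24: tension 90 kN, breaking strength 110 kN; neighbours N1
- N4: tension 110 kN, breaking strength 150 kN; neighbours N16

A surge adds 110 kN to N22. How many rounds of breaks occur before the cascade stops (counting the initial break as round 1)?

3

Round 1 — N22 at 150 > 110. N22 snaps.
  N22 sheds 150 kN to N16: 150 each.
    N16: 80+150 = 230 > 140
Round 2 — N16 snaps.
  N16 sheds 230 kN to N4: 230 each.
    N4: 110+230 = 340 > 150
Round 3 — N4 snaps.
  N4 sheds 340 kN: no online neighbours, lost.
No further breaks.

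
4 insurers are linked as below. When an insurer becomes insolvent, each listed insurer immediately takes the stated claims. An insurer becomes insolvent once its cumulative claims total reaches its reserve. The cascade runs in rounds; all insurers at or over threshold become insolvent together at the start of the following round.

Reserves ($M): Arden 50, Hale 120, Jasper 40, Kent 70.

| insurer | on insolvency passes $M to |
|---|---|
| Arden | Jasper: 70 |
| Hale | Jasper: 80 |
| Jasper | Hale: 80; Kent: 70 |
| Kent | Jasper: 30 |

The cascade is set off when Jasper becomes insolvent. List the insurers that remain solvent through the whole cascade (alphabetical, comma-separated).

Round 1 — Jasper becomes insolvent (initial).
  Hale: +80 → 80 < 120
  Kent: +70 → 70 ≥ 70
Round 2 — Kent becomes insolvent.
No further insolvencies.

Arden, Hale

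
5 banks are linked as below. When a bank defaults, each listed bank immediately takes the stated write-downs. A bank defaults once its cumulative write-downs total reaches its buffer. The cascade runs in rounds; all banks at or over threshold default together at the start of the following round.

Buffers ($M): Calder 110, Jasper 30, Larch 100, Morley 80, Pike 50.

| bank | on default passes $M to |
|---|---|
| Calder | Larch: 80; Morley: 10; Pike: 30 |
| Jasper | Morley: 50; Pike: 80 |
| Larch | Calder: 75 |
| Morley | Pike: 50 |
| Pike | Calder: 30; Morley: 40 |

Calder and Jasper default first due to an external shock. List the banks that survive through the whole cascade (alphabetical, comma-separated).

Larch

Round 1 — Calder, Jasper default (initial).
  Larch: +80 → 80 < 100
  Morley: +10+50 → 60 < 80
  Pike: +30+80 → 110 ≥ 50
Round 2 — Pike defaults.
  Morley: +40 → 100 ≥ 80
Round 3 — Morley defaults.
No further defaults.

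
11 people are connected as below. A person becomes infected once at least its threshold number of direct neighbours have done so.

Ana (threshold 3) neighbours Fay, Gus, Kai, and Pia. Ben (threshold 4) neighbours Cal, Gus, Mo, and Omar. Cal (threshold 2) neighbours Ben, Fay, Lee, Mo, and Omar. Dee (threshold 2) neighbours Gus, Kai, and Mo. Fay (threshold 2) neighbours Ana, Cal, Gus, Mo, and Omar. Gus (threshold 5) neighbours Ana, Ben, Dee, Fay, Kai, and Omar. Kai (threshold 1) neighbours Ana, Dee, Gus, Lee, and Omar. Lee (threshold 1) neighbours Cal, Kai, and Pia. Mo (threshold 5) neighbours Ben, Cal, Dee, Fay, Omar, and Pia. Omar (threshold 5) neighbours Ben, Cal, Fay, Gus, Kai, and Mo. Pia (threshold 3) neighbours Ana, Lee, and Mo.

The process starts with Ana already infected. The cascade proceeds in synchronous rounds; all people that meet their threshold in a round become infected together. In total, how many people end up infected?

3

Round 1 — Ana becomes infected (initial).
Round 2 — checking thresholds:
  Fay: 1 of 5 neighbours < 2, holds.
  Gus: 1 of 6 neighbours < 5, holds.
  Kai: 1 of 5 neighbours ≥ 1, becomes infected.
  Pia: 1 of 3 neighbours < 3, holds.
Round 3 — checking thresholds:
  Dee: 1 of 3 neighbours < 2, holds.
  Fay: 1 of 5 neighbours < 2, holds.
  Gus: 2 of 6 neighbours < 5, holds.
  Lee: 1 of 3 neighbours ≥ 1, becomes infected.
  Omar: 1 of 6 neighbours < 5, holds.
  Pia: 1 of 3 neighbours < 3, holds.
Round 4 — no new infections; cascade stops.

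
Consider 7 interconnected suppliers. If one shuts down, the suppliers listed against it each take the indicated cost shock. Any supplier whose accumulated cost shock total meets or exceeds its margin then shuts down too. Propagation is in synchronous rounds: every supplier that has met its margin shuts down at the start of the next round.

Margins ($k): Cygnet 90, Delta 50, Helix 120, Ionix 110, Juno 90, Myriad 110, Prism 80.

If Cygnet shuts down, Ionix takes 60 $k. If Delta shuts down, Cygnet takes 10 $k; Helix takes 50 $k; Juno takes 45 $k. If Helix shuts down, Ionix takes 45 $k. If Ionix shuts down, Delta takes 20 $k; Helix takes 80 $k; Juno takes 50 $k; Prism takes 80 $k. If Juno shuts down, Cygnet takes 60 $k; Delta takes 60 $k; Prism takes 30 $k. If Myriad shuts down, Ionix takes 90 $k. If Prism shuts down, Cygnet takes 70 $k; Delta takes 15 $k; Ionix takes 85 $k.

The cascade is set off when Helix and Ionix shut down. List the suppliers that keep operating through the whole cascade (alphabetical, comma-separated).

Cygnet, Delta, Juno, Myriad

Round 1 — Helix, Ionix shut down (initial).
  Delta: +20 → 20 < 50
  Juno: +50 → 50 < 90
  Prism: +80 → 80 ≥ 80
Round 2 — Prism shuts down.
  Cygnet: +70 → 70 < 90
  Delta: +15 → 35 < 50
No further shutdowns.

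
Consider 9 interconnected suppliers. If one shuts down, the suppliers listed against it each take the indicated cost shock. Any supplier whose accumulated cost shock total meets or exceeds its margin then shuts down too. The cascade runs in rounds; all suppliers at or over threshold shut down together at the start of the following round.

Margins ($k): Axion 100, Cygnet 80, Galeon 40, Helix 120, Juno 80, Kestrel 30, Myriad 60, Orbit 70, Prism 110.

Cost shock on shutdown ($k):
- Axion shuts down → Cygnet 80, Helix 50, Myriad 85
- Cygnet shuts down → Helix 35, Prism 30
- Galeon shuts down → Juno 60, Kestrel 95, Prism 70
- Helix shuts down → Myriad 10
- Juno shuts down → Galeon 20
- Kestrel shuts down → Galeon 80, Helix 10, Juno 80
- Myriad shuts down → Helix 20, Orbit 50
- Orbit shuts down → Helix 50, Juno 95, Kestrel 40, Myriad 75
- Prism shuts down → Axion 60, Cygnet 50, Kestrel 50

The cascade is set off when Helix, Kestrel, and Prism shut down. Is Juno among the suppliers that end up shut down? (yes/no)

Round 1 — Helix, Kestrel, Prism shut down (initial).
  Axion: +60 → 60 < 100
  Cygnet: +50 → 50 < 80
  Galeon: +80 → 80 ≥ 40
  Juno: +80 → 80 ≥ 80
  Myriad: +10 → 10 < 60
Round 2 — Galeon, Juno shut down.
No further shutdowns.

yes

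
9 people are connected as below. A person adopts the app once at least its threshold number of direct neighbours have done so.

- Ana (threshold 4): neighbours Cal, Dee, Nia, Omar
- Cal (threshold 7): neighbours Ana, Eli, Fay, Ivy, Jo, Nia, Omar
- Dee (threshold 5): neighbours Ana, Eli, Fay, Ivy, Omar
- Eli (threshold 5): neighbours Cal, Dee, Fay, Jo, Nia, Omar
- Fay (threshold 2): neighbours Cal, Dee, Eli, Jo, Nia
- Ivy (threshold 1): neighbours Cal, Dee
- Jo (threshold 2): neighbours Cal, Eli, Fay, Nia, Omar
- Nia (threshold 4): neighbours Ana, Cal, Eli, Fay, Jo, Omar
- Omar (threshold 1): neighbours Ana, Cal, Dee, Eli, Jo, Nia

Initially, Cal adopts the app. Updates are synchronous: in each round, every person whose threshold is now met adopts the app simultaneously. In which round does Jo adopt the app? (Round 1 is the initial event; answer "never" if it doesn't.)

Round 1 — Cal adopts the app (initial).
Round 2 — checking thresholds:
  Ana: 1 of 4 neighbours < 4, holds.
  Eli: 1 of 6 neighbours < 5, holds.
  Fay: 1 of 5 neighbours < 2, holds.
  Ivy: 1 of 2 neighbours ≥ 1, adopts the app.
  Jo: 1 of 5 neighbours < 2, holds.
  Nia: 1 of 6 neighbours < 4, holds.
  Omar: 1 of 6 neighbours ≥ 1, adopts the app.
Round 3 — checking thresholds:
  Ana: 2 of 4 neighbours < 4, holds.
  Dee: 2 of 5 neighbours < 5, holds.
  Eli: 2 of 6 neighbours < 5, holds.
  Fay: 1 of 5 neighbours < 2, holds.
  Jo: 2 of 5 neighbours ≥ 2, adopts the app.
  Nia: 2 of 6 neighbours < 4, holds.
Round 4 — checking thresholds:
  Ana: 2 of 4 neighbours < 4, holds.
  Dee: 2 of 5 neighbours < 5, holds.
  Eli: 3 of 6 neighbours < 5, holds.
  Fay: 2 of 5 neighbours ≥ 2, adopts the app.
  Nia: 3 of 6 neighbours < 4, holds.
Round 5 — checking thresholds:
  Ana: 2 of 4 neighbours < 4, holds.
  Dee: 3 of 5 neighbours < 5, holds.
  Eli: 4 of 6 neighbours < 5, holds.
  Nia: 4 of 6 neighbours ≥ 4, adopts the app.
Round 6 — checking thresholds:
  Ana: 3 of 4 neighbours < 4, holds.
  Dee: 3 of 5 neighbours < 5, holds.
  Eli: 5 of 6 neighbours ≥ 5, adopts the app.
Round 7 — no new adoptions; cascade stops.

3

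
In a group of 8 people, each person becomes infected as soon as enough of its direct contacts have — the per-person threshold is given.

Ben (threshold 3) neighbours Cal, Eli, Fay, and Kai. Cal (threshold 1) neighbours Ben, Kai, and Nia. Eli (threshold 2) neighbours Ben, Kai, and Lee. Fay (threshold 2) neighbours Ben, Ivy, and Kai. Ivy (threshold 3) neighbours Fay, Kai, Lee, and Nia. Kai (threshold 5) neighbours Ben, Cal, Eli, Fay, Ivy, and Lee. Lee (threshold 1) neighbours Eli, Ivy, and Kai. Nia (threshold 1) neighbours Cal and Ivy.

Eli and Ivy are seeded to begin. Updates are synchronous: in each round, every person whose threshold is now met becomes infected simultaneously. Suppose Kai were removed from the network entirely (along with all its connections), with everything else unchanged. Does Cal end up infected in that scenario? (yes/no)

With Kai removed:
Round 1 — Eli, Ivy become infected (initial).
Round 2 — checking thresholds:
  Ben: 1 of 3 neighbours < 3, not yet.
  Fay: 1 of 2 neighbours < 2, not yet.
  Lee: 2 of 2 neighbours ≥ 1, becomes infected.
  Nia: 1 of 2 neighbours ≥ 1, becomes infected.
Round 3 — checking thresholds:
  Ben: 1 of 3 neighbours < 3, not yet.
  Cal: 1 of 2 neighbours ≥ 1, becomes infected.
  Fay: 1 of 2 neighbours < 2, not yet.
Round 4 — no new infections; cascade stops.

yes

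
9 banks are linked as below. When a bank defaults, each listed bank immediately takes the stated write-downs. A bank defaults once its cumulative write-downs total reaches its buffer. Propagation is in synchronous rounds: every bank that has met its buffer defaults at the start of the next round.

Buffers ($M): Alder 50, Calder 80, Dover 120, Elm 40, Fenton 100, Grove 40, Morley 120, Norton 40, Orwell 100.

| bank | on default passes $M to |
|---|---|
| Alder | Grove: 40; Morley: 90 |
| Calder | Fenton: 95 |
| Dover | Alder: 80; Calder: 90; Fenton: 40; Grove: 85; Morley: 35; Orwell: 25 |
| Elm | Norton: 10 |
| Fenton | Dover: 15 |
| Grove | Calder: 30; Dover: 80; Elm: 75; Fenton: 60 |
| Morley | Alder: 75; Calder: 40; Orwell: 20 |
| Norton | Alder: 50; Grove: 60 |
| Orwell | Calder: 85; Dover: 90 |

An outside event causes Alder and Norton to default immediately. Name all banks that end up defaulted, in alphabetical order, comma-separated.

Round 1 — Alder, Norton default (initial).
  Grove: +40+60 → 100 ≥ 40
  Morley: +90 → 90 < 120
Round 2 — Grove defaults.
  Calder: +30 → 30 < 80
  Dover: +80 → 80 < 120
  Elm: +75 → 75 ≥ 40
  Fenton: +60 → 60 < 100
Round 3 — Elm defaults.
No further defaults.

Alder, Elm, Grove, Norton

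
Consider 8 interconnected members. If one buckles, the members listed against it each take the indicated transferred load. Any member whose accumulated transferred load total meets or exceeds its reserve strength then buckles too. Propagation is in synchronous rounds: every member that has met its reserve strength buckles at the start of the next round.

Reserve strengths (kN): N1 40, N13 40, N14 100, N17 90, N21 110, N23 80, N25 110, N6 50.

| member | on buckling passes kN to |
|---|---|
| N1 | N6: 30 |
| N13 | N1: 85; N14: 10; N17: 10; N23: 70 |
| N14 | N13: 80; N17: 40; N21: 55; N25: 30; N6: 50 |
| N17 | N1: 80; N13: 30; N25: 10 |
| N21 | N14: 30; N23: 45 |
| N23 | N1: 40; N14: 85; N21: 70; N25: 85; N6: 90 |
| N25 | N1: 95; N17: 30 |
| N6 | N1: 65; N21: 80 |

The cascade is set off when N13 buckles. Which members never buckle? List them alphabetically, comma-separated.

N14, N17, N21, N23, N25, N6

Round 1 — N13 buckles (initial).
  N1: +85 → 85 ≥ 40
  N14: +10 → 10 < 100
  N17: +10 → 10 < 90
  N23: +70 → 70 < 80
Round 2 — N1 buckles.
  N6: +30 → 30 < 50
No further bucklings.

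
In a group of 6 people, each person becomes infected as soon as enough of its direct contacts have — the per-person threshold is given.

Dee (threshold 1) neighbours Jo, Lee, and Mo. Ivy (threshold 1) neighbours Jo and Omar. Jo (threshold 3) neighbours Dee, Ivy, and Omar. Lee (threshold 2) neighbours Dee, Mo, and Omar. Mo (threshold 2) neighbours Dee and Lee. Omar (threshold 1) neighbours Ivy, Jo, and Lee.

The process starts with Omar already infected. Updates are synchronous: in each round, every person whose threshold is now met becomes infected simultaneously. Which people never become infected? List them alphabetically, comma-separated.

Dee, Jo, Lee, Mo

Round 1 — Omar becomes infected (initial).
Round 2 — checking thresholds:
  Ivy: 1 of 2 neighbours ≥ 1, becomes infected.
  Jo: 1 of 3 neighbours < 3, not yet.
  Lee: 1 of 3 neighbours < 2, not yet.
Round 3 — no new infections; cascade stops.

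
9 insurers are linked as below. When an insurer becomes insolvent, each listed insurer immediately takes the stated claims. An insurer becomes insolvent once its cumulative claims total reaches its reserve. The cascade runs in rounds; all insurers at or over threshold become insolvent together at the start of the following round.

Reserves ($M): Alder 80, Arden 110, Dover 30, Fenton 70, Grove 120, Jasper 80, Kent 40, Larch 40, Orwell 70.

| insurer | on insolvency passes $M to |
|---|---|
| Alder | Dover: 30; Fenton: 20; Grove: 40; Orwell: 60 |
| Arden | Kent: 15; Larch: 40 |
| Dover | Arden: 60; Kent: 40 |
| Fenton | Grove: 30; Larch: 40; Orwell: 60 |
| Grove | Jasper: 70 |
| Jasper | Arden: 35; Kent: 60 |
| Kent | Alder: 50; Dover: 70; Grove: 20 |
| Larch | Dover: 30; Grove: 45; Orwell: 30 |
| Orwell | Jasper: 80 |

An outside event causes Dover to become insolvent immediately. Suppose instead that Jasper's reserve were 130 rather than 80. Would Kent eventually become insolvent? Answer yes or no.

With Jasper's reserve at 130:
Round 1 — Dover becomes insolvent (initial).
  Arden: +60 → 60 < 110
  Kent: +40 → 40 ≥ 40
Round 2 — Kent becomes insolvent.
  Alder: +50 → 50 < 80
  Grove: +20 → 20 < 120
No further insolvencies.

yes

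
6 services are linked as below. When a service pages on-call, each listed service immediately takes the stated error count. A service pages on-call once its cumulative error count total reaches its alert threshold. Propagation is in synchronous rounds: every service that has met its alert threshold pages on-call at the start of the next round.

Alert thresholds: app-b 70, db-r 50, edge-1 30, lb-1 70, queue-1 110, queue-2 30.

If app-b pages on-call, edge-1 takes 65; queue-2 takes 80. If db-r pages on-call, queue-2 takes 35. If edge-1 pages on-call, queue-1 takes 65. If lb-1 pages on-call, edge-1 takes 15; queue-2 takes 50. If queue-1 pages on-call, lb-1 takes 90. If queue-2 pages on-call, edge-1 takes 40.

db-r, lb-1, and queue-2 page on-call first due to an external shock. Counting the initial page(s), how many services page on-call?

Round 1 — db-r, lb-1, queue-2 page on-call (initial).
  edge-1: +15+40 → 55 ≥ 30
Round 2 — edge-1 pages on-call.
  queue-1: +65 → 65 < 110
No further pages.

4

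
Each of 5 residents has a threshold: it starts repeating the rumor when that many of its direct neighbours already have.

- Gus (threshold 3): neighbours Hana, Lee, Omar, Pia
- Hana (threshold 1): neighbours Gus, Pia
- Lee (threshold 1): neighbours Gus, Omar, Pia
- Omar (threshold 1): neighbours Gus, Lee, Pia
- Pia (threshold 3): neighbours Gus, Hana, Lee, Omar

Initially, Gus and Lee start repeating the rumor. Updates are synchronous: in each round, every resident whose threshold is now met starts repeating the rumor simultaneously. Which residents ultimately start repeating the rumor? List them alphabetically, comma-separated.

Round 1 — Gus, Lee start repeating the rumor (initial).
Round 2 — checking thresholds:
  Hana: 1 of 2 neighbours ≥ 1, starts repeating the rumor.
  Omar: 2 of 3 neighbours ≥ 1, starts repeating the rumor.
  Pia: 2 of 4 neighbours < 3, holds.
Round 3 — checking thresholds:
  Pia: 4 of 4 neighbours ≥ 3, starts repeating the rumor.
Round 4 — no new spreads; cascade stops.

Gus, Hana, Lee, Omar, Pia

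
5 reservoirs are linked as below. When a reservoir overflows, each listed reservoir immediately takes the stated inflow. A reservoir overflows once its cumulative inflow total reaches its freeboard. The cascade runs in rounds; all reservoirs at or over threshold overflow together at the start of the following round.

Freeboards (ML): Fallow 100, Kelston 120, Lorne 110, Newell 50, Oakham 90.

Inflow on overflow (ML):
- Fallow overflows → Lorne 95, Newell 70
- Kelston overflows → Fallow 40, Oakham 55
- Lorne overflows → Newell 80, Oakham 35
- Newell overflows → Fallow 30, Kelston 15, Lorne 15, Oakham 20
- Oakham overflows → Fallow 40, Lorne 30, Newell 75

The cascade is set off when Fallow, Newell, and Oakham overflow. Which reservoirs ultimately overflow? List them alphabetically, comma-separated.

Fallow, Lorne, Newell, Oakham

Round 1 — Fallow, Newell, Oakham overflow (initial).
  Kelston: +15 → 15 < 120
  Lorne: +95+15+30 → 140 ≥ 110
Round 2 — Lorne overflows.
No further overflows.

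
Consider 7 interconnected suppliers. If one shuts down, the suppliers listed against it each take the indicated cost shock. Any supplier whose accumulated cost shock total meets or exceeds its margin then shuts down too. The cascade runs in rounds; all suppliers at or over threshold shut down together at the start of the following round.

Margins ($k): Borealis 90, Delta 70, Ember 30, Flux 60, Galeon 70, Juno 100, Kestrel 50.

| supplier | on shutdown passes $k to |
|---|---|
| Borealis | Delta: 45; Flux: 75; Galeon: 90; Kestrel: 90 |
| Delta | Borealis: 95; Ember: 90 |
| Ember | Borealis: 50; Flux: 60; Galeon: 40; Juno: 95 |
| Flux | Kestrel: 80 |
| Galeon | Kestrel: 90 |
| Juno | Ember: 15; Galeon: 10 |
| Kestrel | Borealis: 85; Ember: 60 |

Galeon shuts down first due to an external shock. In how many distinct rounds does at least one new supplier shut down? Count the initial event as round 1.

Round 1 — Galeon shuts down (initial).
  Kestrel: +90 → 90 ≥ 50
Round 2 — Kestrel shuts down.
  Borealis: +85 → 85 < 90
  Ember: +60 → 60 ≥ 30
Round 3 — Ember shuts down.
  Borealis: +50 → 135 ≥ 90
  Flux: +60 → 60 ≥ 60
  Juno: +95 → 95 < 100
Round 4 — Borealis, Flux shut down.
  Delta: +45 → 45 < 70
No further shutdowns.

4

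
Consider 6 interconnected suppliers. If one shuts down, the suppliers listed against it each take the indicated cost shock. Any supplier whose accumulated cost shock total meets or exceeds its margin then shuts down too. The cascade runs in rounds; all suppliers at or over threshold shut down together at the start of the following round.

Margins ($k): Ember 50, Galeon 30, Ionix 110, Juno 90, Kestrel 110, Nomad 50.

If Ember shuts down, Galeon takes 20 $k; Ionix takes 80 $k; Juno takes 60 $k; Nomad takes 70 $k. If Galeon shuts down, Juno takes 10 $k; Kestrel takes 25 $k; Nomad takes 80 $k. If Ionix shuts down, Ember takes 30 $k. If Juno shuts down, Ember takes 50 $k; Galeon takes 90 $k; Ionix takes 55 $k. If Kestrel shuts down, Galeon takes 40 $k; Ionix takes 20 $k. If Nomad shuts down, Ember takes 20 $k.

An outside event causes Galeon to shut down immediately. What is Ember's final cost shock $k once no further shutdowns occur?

20

Round 1 — Galeon shuts down (initial).
  Juno: +10 → 10 < 90
  Kestrel: +25 → 25 < 110
  Nomad: +80 → 80 ≥ 50
Round 2 — Nomad shuts down.
  Ember: +20 → 20 < 50
No further shutdowns.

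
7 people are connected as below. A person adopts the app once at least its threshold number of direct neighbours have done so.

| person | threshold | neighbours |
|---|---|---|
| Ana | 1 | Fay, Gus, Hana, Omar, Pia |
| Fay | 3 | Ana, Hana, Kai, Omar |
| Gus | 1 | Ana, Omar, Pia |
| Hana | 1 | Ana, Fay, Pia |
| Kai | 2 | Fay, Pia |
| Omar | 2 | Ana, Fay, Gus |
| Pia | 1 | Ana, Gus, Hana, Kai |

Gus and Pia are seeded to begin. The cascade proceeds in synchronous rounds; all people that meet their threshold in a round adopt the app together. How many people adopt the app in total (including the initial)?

Round 1 — Gus, Pia adopt the app (initial).
Round 2 — checking thresholds:
  Ana: 2 of 5 neighbours ≥ 1, adopts the app.
  Hana: 1 of 3 neighbours ≥ 1, adopts the app.
  Kai: 1 of 2 neighbours < 2, not yet.
  Omar: 1 of 3 neighbours < 2, not yet.
Round 3 — checking thresholds:
  Fay: 2 of 4 neighbours < 3, not yet.
  Kai: 1 of 2 neighbours < 2, not yet.
  Omar: 2 of 3 neighbours ≥ 2, adopts the app.
Round 4 — checking thresholds:
  Fay: 3 of 4 neighbours ≥ 3, adopts the app.
  Kai: 1 of 2 neighbours < 2, not yet.
Round 5 — checking thresholds:
  Kai: 2 of 2 neighbours ≥ 2, adopts the app.
Round 6 — no new adoptions; cascade stops.

7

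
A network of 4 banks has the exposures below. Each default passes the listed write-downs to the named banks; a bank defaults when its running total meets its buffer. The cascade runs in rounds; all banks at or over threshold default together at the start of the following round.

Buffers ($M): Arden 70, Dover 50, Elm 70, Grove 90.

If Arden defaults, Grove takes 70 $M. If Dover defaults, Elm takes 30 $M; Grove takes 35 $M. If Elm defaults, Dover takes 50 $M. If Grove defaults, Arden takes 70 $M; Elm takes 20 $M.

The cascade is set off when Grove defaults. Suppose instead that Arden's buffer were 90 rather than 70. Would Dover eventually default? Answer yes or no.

With Arden's buffer at 90:
Round 1 — Grove defaults (initial).
  Arden: +70 → 70 < 90
  Elm: +20 → 20 < 70
No further defaults.

no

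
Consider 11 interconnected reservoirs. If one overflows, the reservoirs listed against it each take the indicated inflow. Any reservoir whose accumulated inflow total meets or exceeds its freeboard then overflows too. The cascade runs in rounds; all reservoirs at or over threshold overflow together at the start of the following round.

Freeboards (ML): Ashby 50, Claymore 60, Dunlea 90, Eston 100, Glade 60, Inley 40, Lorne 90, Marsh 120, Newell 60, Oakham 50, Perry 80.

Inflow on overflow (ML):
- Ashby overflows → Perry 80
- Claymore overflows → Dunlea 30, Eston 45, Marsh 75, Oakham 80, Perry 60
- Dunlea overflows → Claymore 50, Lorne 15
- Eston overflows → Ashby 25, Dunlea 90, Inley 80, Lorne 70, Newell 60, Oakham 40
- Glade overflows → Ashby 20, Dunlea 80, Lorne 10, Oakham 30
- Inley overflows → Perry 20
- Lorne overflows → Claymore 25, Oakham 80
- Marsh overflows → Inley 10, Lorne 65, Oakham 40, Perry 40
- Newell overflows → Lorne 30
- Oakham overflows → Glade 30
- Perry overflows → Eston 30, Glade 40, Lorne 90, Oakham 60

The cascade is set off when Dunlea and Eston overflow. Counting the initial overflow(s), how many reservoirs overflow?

Round 1 — Dunlea, Eston overflow (initial).
  Ashby: +25 → 25 < 50
  Claymore: +50 → 50 < 60
  Inley: +80 → 80 ≥ 40
  Lorne: +15+70 → 85 < 90
  Newell: +60 → 60 ≥ 60
  Oakham: +40 → 40 < 50
Round 2 — Inley, Newell overflow.
  Lorne: +30 → 115 ≥ 90
  Perry: +20 → 20 < 80
Round 3 — Lorne overflows.
  Claymore: +25 → 75 ≥ 60
  Oakham: +80 → 120 ≥ 50
Round 4 — Claymore, Oakham overflow.
  Glade: +30 → 30 < 60
  Marsh: +75 → 75 < 120
  Perry: +60 → 80 ≥ 80
Round 5 — Perry overflows.
  Glade: +40 → 70 ≥ 60
Round 6 — Glade overflows.
  Ashby: +20 → 45 < 50
No further overflows.

9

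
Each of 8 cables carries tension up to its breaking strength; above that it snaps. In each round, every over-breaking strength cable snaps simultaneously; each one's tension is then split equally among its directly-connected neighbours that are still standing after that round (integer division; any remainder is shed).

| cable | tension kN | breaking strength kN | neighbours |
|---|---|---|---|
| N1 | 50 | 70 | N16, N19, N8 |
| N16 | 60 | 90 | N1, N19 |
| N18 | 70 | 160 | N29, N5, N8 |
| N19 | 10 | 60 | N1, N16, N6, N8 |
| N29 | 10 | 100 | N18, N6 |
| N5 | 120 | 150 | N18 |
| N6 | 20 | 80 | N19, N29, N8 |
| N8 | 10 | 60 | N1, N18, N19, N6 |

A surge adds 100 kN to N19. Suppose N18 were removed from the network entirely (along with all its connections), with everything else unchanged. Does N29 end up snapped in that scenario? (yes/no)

yes

With N18 removed:
Round 1 — N19 at 110 > 60. N19 snaps.
  N19 sheds 110 kN to N1, N16, N6, N8: 27 each (2 lost).
    N1: 50+27 = 77 > 70
    N16: 60+27 = 87 ≤ 90
    N6: 20+27 = 47 ≤ 80
    N8: 10+27 = 37 ≤ 60
Round 2 — N1 snaps.
  N1 sheds 77 kN to N16, N8: 38 each (1 lost).
    N16: 87+38 = 125 > 90
    N8: 37+38 = 75 > 60
Round 3 — N16, N8 snap.
  N16 sheds 125 kN: no online neighbours, lost.
  N8 sheds 75 kN to N6: 75 each.
    N6: 47+75 = 122 > 80
Round 4 — N6 snaps.
  N6 sheds 122 kN to N29: 122 each.
    N29: 10+122 = 132 > 100
Round 5 — N29 snaps.
  N29 sheds 132 kN: no online neighbours, lost.
No further breaks.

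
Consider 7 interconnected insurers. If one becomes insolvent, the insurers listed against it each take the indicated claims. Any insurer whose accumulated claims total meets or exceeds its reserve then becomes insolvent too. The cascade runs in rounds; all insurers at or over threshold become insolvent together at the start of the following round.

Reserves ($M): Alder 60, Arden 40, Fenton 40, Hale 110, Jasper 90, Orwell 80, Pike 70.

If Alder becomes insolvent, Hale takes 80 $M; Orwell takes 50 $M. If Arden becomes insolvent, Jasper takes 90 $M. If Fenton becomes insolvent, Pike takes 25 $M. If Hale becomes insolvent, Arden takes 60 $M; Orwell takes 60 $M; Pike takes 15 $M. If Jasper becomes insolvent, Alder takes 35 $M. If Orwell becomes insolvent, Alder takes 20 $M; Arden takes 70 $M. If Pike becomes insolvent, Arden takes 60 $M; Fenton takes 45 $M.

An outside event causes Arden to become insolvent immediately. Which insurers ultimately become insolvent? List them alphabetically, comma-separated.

Arden, Jasper

Round 1 — Arden becomes insolvent (initial).
  Jasper: +90 → 90 ≥ 90
Round 2 — Jasper becomes insolvent.
  Alder: +35 → 35 < 60
No further insolvencies.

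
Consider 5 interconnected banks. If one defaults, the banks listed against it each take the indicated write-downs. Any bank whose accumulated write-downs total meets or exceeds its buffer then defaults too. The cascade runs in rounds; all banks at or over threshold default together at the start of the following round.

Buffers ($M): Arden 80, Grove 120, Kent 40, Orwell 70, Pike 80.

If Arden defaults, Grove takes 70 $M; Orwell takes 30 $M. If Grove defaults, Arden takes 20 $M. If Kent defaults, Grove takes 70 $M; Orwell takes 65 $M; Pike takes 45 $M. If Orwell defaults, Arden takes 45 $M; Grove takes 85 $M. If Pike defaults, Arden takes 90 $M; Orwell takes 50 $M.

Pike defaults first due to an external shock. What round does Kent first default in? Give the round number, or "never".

Round 1 — Pike defaults (initial).
  Arden: +90 → 90 ≥ 80
  Orwell: +50 → 50 < 70
Round 2 — Arden defaults.
  Grove: +70 → 70 < 120
  Orwell: +30 → 80 ≥ 70
Round 3 — Orwell defaults.
  Grove: +85 → 155 ≥ 120
Round 4 — Grove defaults.
No further defaults.

never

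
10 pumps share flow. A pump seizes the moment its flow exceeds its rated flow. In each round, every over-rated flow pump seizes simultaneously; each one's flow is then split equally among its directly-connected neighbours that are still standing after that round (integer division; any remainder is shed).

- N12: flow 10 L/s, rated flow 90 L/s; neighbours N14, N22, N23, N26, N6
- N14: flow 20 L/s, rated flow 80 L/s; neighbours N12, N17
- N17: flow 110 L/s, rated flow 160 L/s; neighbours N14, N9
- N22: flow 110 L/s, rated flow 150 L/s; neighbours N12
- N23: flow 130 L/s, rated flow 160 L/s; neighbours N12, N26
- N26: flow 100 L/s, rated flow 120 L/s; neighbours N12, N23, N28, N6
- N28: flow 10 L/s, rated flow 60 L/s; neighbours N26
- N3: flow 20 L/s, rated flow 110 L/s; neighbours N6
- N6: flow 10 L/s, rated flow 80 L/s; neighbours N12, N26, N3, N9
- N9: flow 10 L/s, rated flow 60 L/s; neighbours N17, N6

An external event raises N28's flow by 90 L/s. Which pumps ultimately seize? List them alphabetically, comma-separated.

N12, N14, N17, N22, N23, N26, N28, N6, N9

Round 1 — N28 at 100 > 60. N28 seizes.
  N28 sheds 100 L/s to N26: 100 each.
    N26: 100+100 = 200 > 120
Round 2 — N26 seizes.
  N26 sheds 200 L/s to N12, N23, N6: 66 each (2 lost).
    N12: 10+66 = 76 ≤ 90
    N23: 130+66 = 196 > 160
    N6: 10+66 = 76 ≤ 80
Round 3 — N23 seizes.
  N23 sheds 196 L/s to N12: 196 each.
    N12: 76+196 = 272 > 90
Round 4 — N12 seizes.
  N12 sheds 272 L/s to N14, N22, N6: 90 each (2 lost).
    N14: 20+90 = 110 > 80
    N22: 110+90 = 200 > 150
    N6: 76+90 = 166 > 80
Round 5 — N14, N22, N6 seize.
  N14 sheds 110 L/s to N17: 110 each.
    N17: 110+110 = 220 > 160
  N22 sheds 200 L/s: no online neighbours, lost.
  N6 sheds 166 L/s to N3, N9: 83 each.
    N3: 20+83 = 103 ≤ 110
    N9: 10+83 = 93 > 60
Round 6 — N17, N9 seize.
  N17 sheds 220 L/s: no online neighbours, lost.
  N9 sheds 93 L/s: no online neighbours, lost.
No further seizures.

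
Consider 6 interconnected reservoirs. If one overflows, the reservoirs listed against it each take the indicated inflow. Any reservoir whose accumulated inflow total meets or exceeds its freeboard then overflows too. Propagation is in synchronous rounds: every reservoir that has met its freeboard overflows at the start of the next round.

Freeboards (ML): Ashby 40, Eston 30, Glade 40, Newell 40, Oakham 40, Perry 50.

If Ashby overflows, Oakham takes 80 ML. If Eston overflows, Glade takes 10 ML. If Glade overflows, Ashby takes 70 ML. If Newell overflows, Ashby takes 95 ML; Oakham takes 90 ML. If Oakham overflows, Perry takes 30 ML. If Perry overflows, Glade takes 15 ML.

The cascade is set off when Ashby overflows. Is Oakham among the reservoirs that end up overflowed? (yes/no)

Round 1 — Ashby overflows (initial).
  Oakham: +80 → 80 ≥ 40
Round 2 — Oakham overflows.
  Perry: +30 → 30 < 50
No further overflows.

yes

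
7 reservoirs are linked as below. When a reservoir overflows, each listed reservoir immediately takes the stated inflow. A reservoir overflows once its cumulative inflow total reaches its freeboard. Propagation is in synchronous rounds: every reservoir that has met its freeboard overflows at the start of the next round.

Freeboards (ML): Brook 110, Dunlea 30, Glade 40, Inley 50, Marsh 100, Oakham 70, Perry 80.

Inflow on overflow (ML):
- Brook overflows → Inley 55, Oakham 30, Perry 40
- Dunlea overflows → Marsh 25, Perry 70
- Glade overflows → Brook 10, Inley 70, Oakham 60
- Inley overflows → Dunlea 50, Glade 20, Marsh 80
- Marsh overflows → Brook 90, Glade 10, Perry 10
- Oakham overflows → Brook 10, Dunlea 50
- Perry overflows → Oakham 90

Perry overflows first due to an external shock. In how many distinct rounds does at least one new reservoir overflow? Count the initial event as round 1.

Round 1 — Perry overflows (initial).
  Oakham: +90 → 90 ≥ 70
Round 2 — Oakham overflows.
  Brook: +10 → 10 < 110
  Dunlea: +50 → 50 ≥ 30
Round 3 — Dunlea overflows.
  Marsh: +25 → 25 < 100
No further overflows.

3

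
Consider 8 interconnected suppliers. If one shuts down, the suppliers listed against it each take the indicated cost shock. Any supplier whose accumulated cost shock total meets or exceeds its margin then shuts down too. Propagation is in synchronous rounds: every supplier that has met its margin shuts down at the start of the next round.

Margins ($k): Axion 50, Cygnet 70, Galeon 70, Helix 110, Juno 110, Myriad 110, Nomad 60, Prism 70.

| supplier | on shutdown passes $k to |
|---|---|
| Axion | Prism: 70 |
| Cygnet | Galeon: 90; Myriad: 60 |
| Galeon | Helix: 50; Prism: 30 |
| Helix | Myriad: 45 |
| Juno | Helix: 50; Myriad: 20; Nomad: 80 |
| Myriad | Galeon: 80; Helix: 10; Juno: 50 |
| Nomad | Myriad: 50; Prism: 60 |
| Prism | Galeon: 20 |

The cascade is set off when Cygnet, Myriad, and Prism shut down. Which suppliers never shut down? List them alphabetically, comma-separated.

Round 1 — Cygnet, Myriad, Prism shut down (initial).
  Galeon: +90+80+20 → 190 ≥ 70
  Helix: +10 → 10 < 110
  Juno: +50 → 50 < 110
Round 2 — Galeon shuts down.
  Helix: +50 → 60 < 110
No further shutdowns.

Axion, Helix, Juno, Nomad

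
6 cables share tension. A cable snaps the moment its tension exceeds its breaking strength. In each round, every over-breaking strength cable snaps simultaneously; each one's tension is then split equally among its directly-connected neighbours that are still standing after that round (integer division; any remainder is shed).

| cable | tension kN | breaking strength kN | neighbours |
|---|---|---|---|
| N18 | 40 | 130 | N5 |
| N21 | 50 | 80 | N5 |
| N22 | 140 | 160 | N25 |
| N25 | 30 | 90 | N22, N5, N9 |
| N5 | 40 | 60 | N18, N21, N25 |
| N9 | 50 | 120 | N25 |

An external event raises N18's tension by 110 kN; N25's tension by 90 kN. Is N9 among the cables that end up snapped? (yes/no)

Round 1 — N18 at 150 > 130; N25 at 120 > 90. N18, N25 snap.
  N18 sheds 150 kN to N5: 150 each.
    N5: 40+150 = 190 > 60
  N25 sheds 120 kN to N22, N5, N9: 40 each.
    N22: 140+40 = 180 > 160
    N5: 190+40 = 230 > 60
    N9: 50+40 = 90 ≤ 120
Round 2 — N22, N5 snap.
  N22 sheds 180 kN: no online neighbours, lost.
  N5 sheds 230 kN to N21: 230 each.
    N21: 50+230 = 280 > 80
Round 3 — N21 snaps.
  N21 sheds 280 kN: no online neighbours, lost.
No further breaks.

no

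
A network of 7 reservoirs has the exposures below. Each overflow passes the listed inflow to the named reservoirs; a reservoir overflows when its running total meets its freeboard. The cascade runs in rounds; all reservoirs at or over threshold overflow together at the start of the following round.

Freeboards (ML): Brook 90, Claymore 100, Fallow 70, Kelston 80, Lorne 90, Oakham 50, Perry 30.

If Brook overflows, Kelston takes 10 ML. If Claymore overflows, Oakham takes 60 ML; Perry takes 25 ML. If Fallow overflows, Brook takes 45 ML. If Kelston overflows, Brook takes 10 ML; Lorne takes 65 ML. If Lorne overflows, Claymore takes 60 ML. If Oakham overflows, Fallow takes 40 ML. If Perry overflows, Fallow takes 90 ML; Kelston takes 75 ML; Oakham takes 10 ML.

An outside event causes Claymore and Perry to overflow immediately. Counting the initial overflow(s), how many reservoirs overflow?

4

Round 1 — Claymore, Perry overflow (initial).
  Fallow: +90 → 90 ≥ 70
  Kelston: +75 → 75 < 80
  Oakham: +60+10 → 70 ≥ 50
Round 2 — Fallow, Oakham overflow.
  Brook: +45 → 45 < 90
No further overflows.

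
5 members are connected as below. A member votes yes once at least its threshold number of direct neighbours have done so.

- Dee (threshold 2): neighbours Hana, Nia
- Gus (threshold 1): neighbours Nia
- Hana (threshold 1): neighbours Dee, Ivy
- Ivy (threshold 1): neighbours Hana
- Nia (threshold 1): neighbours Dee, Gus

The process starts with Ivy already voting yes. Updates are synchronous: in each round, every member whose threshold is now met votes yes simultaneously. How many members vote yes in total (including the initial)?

2

Round 1 — Ivy votes yes (initial).
Round 2 — checking thresholds:
  Hana: 1 of 2 neighbours ≥ 1, votes yes.
Round 3 — no new yes votes; cascade stops.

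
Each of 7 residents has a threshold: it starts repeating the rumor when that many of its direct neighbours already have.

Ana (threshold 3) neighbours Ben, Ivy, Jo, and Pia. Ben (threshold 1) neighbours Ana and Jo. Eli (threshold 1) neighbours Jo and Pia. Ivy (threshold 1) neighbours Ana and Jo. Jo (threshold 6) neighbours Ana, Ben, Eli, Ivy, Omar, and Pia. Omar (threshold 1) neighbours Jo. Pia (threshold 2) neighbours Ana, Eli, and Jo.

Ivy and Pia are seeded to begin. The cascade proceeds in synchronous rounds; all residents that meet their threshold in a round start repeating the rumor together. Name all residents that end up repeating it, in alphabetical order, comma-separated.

Round 1 — Ivy, Pia start repeating the rumor (initial).
Round 2 — checking thresholds:
  Ana: 2 of 4 neighbours < 3, below threshold.
  Eli: 1 of 2 neighbours ≥ 1, starts repeating the rumor.
  Jo: 2 of 6 neighbours < 6, below threshold.
Round 3 — no new spreads; cascade stops.

Eli, Ivy, Pia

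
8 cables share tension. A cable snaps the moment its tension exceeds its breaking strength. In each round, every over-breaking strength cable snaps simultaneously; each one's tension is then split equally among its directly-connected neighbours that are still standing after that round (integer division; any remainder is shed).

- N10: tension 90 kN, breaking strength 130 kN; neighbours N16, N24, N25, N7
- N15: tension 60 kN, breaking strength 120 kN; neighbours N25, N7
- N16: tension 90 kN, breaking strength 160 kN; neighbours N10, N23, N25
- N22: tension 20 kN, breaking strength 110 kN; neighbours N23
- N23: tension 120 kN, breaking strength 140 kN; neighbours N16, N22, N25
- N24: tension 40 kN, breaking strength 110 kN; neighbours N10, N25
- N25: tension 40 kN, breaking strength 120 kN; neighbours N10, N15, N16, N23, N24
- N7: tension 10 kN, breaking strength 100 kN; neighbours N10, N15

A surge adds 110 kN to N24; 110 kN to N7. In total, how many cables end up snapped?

Round 1 — N24 at 150 > 110; N7 at 120 > 100. N24, N7 snap.
  N24 sheds 150 kN to N10, N25: 75 each.
    N10: 90+75 = 165 > 130
    N25: 40+75 = 115 ≤ 120
  N7 sheds 120 kN to N10, N15: 60 each.
    N10: 165+60 = 225 > 130
    N15: 60+60 = 120 ≤ 120
Round 2 — N10 snaps.
  N10 sheds 225 kN to N16, N25: 112 each (1 lost).
    N16: 90+112 = 202 > 160
    N25: 115+112 = 227 > 120
Round 3 — N16, N25 snap.
  N16 sheds 202 kN to N23: 202 each.
    N23: 120+202 = 322 > 140
  N25 sheds 227 kN to N15, N23: 113 each (1 lost).
    N15: 120+113 = 233 > 120
    N23: 322+113 = 435 > 140
Round 4 — N15, N23 snap.
  N15 sheds 233 kN: no online neighbours, lost.
  N23 sheds 435 kN to N22: 435 each.
    N22: 20+435 = 455 > 110
Round 5 — N22 snaps.
  N22 sheds 455 kN: no online neighbours, lost.
No further breaks.

8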